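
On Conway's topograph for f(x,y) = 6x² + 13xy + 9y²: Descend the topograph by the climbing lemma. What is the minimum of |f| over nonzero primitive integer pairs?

translate: b→1 (≡13 mod 12), so (6,13,9)→(6,1,2)
flip: (6,1,2)→(2,-1,6)
reduced (well bottom): (2,-1,6) with a≤c, −a<b≤a
well minimum = a = 2

2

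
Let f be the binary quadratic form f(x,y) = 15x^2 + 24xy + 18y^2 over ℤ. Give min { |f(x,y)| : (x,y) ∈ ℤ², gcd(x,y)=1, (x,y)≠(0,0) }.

translate: b→-6 (≡24 mod 30), so (15,24,18)→(15,-6,9)
flip: (15,-6,9)→(9,6,15)
reduced (well bottom): (9,6,15) with a≤c, −a<b≤a
well minimum = a = 9

9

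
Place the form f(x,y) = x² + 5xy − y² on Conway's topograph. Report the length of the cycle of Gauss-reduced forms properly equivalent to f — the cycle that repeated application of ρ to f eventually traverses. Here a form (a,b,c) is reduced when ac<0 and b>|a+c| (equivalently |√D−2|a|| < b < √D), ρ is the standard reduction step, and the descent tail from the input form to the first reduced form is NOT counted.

D = 29, ⌊√D⌋ = 5
river: ρ → (-1,5,1)
river: ρ → (1,5,-1)
ρ-cycle length = 2 (tail of 0 descent steps not counted)

2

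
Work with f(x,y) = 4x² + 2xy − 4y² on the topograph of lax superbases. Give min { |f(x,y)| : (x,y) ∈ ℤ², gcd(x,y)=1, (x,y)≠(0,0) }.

river: ρ → (-4,6,2)
river: ρ → (2,6,-4)
river: ρ → (-4,2,4)
river: ρ → (4,6,-2)
river: ρ → (-2,6,4)
river: ρ → (4,2,-4)
closes: descent 0, river 6
min |a| on river = 2

2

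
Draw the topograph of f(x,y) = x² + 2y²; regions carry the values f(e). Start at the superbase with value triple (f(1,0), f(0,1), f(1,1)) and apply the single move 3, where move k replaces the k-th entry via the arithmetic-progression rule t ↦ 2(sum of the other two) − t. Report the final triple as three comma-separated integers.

start (1,2,3) = (f(1,0),f(0,1),f(1,1))
replace slot 3: 2·(1+2) − 3 = 3 → (1,2,3)

1,2,3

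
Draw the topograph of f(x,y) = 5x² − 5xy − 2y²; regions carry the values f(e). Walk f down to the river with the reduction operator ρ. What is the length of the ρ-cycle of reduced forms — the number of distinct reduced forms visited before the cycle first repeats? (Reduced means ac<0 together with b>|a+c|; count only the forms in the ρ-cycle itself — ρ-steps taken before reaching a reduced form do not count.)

D = 65, ⌊√D⌋ = 8
descent: ρ → (-2,5,5)  [lands on river]
river: ρ → (5,5,-2)
river: ρ → (-2,7,2)
river: ρ → (2,5,-5)
river: ρ → (-5,5,2)
river: ρ → (2,7,-2)
ρ-cycle length = 6 (tail of 1 descent step not counted)

6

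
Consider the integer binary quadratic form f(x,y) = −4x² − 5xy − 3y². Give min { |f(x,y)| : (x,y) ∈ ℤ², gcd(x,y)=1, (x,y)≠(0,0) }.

translate: b→-3 (≡5 mod 8), so (4,5,3)→(4,-3,2)
flip: (4,-3,2)→(2,3,4)
translate: b→-1 (≡3 mod 4), so (2,3,4)→(2,-1,3)
reduced (well bottom): (2,-1,3) with a≤c, −a<b≤a
well minimum |f| = |-2| = 2 (negative-definite)

2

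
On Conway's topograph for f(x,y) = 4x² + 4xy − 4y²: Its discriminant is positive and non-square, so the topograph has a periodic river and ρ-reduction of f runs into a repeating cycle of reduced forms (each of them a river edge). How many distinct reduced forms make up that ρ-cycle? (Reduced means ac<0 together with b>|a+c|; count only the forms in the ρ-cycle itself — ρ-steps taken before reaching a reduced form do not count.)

D = 80, ⌊√D⌋ = 8
river: ρ → (-4,4,4)
river: ρ → (4,4,-4)
ρ-cycle length = 2 (tail of 0 descent steps not counted)

2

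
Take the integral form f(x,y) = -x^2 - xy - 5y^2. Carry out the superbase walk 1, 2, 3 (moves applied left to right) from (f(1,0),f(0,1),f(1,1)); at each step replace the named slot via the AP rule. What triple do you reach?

start (-1,-5,-7) = (f(1,0),f(0,1),f(1,1))
replace slot 1: 2·((-5)+(-7)) − (-1) = -23 → (-23,-5,-7)
replace slot 2: 2·((-23)+(-7)) − (-5) = -55 → (-23,-55,-7)
replace slot 3: 2·((-23)+(-55)) − (-7) = -149 → (-23,-55,-149)

-23,-55,-149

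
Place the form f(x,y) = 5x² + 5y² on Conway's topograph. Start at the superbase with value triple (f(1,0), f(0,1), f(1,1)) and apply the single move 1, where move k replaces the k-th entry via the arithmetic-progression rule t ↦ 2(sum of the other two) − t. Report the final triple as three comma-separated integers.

start (5,5,10) = (f(1,0),f(0,1),f(1,1))
replace slot 1: 2·(5+10) − 5 = 25 → (25,5,10)

25,5,10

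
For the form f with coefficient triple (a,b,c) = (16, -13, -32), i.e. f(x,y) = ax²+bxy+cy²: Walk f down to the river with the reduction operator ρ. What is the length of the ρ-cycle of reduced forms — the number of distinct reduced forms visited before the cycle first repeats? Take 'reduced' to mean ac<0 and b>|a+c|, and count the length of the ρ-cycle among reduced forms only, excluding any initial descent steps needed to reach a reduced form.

D = 2217, ⌊√D⌋ = 47
descent: ρ → (-32,13,16)
descent: ρ → (16,19,-29)  [lands on river]
river: ρ → (-29,39,6)
river: ρ → (6,45,-8)
river: ρ → (-8,35,31)
river: ρ → (31,27,-12)
river: ρ → (-12,45,4)
river: ρ → (4,43,-23)
river: ρ → (-23,3,24)
river: ρ → (24,45,-2)
river: ρ → (-2,47,1)
river: ρ → (1,47,-2)
river: ρ → (-2,45,24)
river: ρ → (24,3,-23)
river: ρ → (-23,43,4)
river: ρ → (4,45,-12)
river: ρ → (-12,27,31)
river: ρ → (31,35,-8)
river: ρ → (-8,45,6)
river: ρ → (6,39,-29)
river: ρ → (-29,19,16)
river: ρ → (16,45,-3)
river: ρ → (-3,45,16)
ρ-cycle length = 22 (tail of 2 descent steps not counted)

22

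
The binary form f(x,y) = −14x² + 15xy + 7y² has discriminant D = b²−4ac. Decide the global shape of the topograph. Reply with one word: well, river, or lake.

D = b²−4ac = 15² − 4·(-14)·7 = 617
D > 0 non-square ⇒ indefinite ⇒ periodic river

river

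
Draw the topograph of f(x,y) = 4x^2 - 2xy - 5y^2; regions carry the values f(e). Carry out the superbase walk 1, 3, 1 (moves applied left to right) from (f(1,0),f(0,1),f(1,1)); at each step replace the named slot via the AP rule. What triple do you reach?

start (4,-5,-3) = (f(1,0),f(0,1),f(1,1))
replace slot 1: 2·((-5)+(-3)) − 4 = -20 → (-20,-5,-3)
replace slot 3: 2·((-20)+(-5)) − (-3) = -47 → (-20,-5,-47)
replace slot 1: 2·((-5)+(-47)) − (-20) = -84 → (-84,-5,-47)

-84,-5,-47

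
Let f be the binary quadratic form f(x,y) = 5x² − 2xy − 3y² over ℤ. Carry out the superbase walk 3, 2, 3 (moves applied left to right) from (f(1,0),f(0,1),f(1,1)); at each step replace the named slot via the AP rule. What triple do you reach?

start (5,-3,0) = (f(1,0),f(0,1),f(1,1))
replace slot 3: 2·(5+(-3)) − 0 = 4 → (5,-3,4)
replace slot 2: 2·(5+4) − (-3) = 21 → (5,21,4)
replace slot 3: 2·(5+21) − 4 = 48 → (5,21,48)

5,21,48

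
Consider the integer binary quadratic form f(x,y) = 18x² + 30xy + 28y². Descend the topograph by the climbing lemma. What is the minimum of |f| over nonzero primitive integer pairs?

translate: b→-6 (≡30 mod 36), so (18,30,28)→(18,-6,16)
flip: (18,-6,16)→(16,6,18)
reduced (well bottom): (16,6,18) with a≤c, −a<b≤a
well minimum = a = 16

16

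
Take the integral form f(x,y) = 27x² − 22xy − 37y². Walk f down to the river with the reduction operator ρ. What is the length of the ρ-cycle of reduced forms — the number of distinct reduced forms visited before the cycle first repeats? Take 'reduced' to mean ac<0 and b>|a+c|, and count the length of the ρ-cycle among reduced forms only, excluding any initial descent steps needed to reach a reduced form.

D = 4480, ⌊√D⌋ = 66
descent: ρ → (-37,22,27)  [lands on river]
river: ρ → (27,32,-32)
river: ρ → (-32,32,27)
river: ρ → (27,22,-37)
river: ρ → (-37,52,12)
river: ρ → (12,44,-53)
river: ρ → (-53,62,3)
river: ρ → (3,64,-32)
river: ρ → (-32,64,3)
river: ρ → (3,62,-53)
river: ρ → (-53,44,12)
river: ρ → (12,52,-37)
ρ-cycle length = 12 (tail of 1 descent step not counted)

12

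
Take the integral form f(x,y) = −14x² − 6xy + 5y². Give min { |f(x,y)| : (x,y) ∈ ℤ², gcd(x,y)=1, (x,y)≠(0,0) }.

descent: ρ → (5,16,-3)  [lands on river]
river: ρ → (-3,14,10)
river: ρ → (10,6,-7)
river: ρ → (-7,8,9)
river: ρ → (9,10,-6)
river: ρ → (-6,14,5)
closes: descent 1, river 6
min |a| on river = 3

3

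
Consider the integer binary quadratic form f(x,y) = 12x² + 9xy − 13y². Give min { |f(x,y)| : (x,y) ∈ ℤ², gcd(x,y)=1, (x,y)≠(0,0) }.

river: ρ → (-13,17,8)
river: ρ → (8,15,-15)
river: ρ → (-15,15,8)
river: ρ → (8,17,-13)
river: ρ → (-13,9,12)
river: ρ → (12,15,-10)
river: ρ → (-10,25,2)
river: ρ → (2,23,-22)
river: ρ → (-22,21,3)
river: ρ → (3,21,-22)
river: ρ → (-22,23,2)
river: ρ → (2,25,-10)
river: ρ → (-10,15,12)
river: ρ → (12,9,-13)
closes: descent 0, river 14
min |a| on river = 2

2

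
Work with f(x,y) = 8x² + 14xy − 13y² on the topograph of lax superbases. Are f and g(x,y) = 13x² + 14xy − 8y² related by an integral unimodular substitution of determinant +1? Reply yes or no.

D₁ = 612, D₂ = 612
river cycle of f (length 8): (-13, 12, 9), (9, 24, -1), (-1, 24, 9), (9, 12, -13), (-13, 14, 8), (8, 18, -9), (-9, 18, 8), (8, 14, -13)
river cycle of g (length 8): (-8, 18, 9), (9, 18, -8), (-8, 14, 13), (13, 12, -9), (-9, 24, 1), (1, 24, -9), (-9, 12, 13), (13, 14, -8)
cycles differ ⇒ inequivalent

no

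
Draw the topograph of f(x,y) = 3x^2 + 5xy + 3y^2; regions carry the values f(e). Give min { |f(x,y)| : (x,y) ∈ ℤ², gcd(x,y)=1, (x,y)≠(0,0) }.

translate: b→-1 (≡5 mod 6), so (3,5,3)→(3,-1,1)
flip: (3,-1,1)→(1,1,3)
reduced (well bottom): (1,1,3) with a≤c, −a<b≤a
well minimum = a = 1

1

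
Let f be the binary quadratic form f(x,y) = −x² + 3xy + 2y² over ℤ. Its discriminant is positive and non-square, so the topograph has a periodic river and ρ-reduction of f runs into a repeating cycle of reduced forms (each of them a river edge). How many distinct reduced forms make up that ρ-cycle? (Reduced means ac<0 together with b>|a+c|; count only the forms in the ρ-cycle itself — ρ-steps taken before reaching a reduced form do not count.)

D = 17, ⌊√D⌋ = 4
river: ρ → (2,1,-2)
river: ρ → (-2,3,1)
river: ρ → (1,3,-2)
river: ρ → (-2,1,2)
river: ρ → (2,3,-1)
river: ρ → (-1,3,2)
ρ-cycle length = 6 (tail of 0 descent steps not counted)

6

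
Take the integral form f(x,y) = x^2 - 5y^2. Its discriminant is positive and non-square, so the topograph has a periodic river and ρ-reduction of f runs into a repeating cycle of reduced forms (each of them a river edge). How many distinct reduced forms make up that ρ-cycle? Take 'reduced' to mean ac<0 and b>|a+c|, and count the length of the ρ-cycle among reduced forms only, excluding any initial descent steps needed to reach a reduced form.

D = 20, ⌊√D⌋ = 4
descent: ρ → (-5,0,1)
descent: ρ → (1,4,-1)  [lands on river]
river: ρ → (-1,4,1)
ρ-cycle length = 2 (tail of 2 descent steps not counted)

2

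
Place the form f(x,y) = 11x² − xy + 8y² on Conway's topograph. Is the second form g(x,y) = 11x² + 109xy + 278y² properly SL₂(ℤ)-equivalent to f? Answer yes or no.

D₁ = -351, D₂ = -351
f: flip: (11,-1,8)→(8,1,11)
f: reduced (well bottom): (8,1,11) with a≤c, −a<b≤a
g: translate: b→-1 (≡109 mod 22), so (11,109,278)→(11,-1,8)
g: flip: (11,-1,8)→(8,1,11)
g: reduced (well bottom): (8,1,11) with a≤c, −a<b≤a
reduced forms (8, 1, 11) vs (8, 1, 11) ⇒ equivalent

yes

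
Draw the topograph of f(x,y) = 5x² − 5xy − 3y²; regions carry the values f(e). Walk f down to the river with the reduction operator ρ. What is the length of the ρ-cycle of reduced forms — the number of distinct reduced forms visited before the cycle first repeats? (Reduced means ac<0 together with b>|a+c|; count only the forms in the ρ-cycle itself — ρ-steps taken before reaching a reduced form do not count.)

D = 85, ⌊√D⌋ = 9
descent: ρ → (-3,5,5)  [lands on river]
river: ρ → (5,5,-3)
river: ρ → (-3,7,3)
river: ρ → (3,5,-5)
river: ρ → (-5,5,3)
river: ρ → (3,7,-3)
ρ-cycle length = 6 (tail of 1 descent step not counted)

6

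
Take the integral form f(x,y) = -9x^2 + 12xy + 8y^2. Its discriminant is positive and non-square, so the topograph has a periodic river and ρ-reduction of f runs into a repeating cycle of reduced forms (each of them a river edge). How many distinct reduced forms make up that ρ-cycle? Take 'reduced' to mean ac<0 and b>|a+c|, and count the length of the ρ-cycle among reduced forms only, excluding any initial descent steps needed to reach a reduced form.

D = 432, ⌊√D⌋ = 20
river: ρ → (8,20,-1)
river: ρ → (-1,20,8)
river: ρ → (8,12,-9)
river: ρ → (-9,6,11)
river: ρ → (11,16,-4)
river: ρ → (-4,16,11)
river: ρ → (11,6,-9)
river: ρ → (-9,12,8)
ρ-cycle length = 8 (tail of 0 descent steps not counted)

8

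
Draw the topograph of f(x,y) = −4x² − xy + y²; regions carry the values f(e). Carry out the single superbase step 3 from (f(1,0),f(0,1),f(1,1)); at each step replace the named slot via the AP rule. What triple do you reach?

start (-4,1,-4) = (f(1,0),f(0,1),f(1,1))
replace slot 3: 2·((-4)+1) − (-4) = -2 → (-4,1,-2)

-4,1,-2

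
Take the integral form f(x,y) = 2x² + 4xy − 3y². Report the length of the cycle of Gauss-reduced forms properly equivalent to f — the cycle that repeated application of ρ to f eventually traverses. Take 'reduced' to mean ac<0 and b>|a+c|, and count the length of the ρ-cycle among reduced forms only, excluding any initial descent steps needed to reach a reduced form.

D = 40, ⌊√D⌋ = 6
river: ρ → (-3,2,3)
river: ρ → (3,4,-2)
river: ρ → (-2,4,3)
river: ρ → (3,2,-3)
river: ρ → (-3,4,2)
river: ρ → (2,4,-3)
ρ-cycle length = 6 (tail of 0 descent steps not counted)

6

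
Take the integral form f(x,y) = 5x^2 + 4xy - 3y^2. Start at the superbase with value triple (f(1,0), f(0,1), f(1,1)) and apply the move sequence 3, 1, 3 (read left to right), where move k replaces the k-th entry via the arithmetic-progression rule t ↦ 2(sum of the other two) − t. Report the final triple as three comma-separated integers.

start (5,-3,6) = (f(1,0),f(0,1),f(1,1))
replace slot 3: 2·(5+(-3)) − 6 = -2 → (5,-3,-2)
replace slot 1: 2·((-3)+(-2)) − 5 = -15 → (-15,-3,-2)
replace slot 3: 2·((-15)+(-3)) − (-2) = -34 → (-15,-3,-34)

-15,-3,-34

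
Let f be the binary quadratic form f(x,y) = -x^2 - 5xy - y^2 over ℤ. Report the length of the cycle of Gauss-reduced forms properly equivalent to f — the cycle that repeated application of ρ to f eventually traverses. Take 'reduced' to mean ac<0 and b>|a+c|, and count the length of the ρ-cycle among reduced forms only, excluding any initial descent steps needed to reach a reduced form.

D = 21, ⌊√D⌋ = 4
descent: ρ → (-1,3,3)  [lands on river]
river: ρ → (3,3,-1)
ρ-cycle length = 2 (tail of 1 descent step not counted)

2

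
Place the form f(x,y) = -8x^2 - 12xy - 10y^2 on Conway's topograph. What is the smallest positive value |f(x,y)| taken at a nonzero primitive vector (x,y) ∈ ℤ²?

translate: b→-4 (≡12 mod 16), so (8,12,10)→(8,-4,6)
flip: (8,-4,6)→(6,4,8)
reduced (well bottom): (6,4,8) with a≤c, −a<b≤a
well minimum |f| = |-6| = 6 (negative-definite)

6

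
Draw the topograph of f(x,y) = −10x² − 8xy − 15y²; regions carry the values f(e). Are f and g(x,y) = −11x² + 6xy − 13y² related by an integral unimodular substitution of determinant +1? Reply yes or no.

D₁ = -536, D₂ = -536
f is negative-definite; reduce −f:
−f: reduced (well bottom): (10,8,15) with a≤c, −a<b≤a
flip sign back: reduced form of f is (-10,-8,-15)
g is negative-definite; reduce −g:
−g: reduced (well bottom): (11,-6,13) with a≤c, −a<b≤a
flip sign back: reduced form of g is (-11,6,-13)
reduced forms (-10, -8, -15) vs (-11, 6, -13) ⇒ inequivalent

no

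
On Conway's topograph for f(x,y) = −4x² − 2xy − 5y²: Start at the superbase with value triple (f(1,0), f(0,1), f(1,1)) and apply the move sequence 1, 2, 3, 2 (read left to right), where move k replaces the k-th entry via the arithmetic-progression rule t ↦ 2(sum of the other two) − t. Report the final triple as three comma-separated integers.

start (-4,-5,-11) = (f(1,0),f(0,1),f(1,1))
replace slot 1: 2·((-5)+(-11)) − (-4) = -28 → (-28,-5,-11)
replace slot 2: 2·((-28)+(-11)) − (-5) = -73 → (-28,-73,-11)
replace slot 3: 2·((-28)+(-73)) − (-11) = -191 → (-28,-73,-191)
replace slot 2: 2·((-28)+(-191)) − (-73) = -365 → (-28,-365,-191)

-28,-365,-191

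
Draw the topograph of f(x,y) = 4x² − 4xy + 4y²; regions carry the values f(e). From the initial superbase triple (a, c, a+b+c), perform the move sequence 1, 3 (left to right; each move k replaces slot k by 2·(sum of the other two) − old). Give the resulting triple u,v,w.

start (4,4,4) = (f(1,0),f(0,1),f(1,1))
replace slot 1: 2·(4+4) − 4 = 12 → (12,4,4)
replace slot 3: 2·(12+4) − 4 = 28 → (12,4,28)

12,4,28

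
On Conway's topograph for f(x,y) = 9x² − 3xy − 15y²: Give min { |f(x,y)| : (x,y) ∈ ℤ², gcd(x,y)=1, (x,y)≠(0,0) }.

descent: ρ → (-15,3,9)
descent: ρ → (9,15,-9)  [lands on river]
river: ρ → (-9,21,3)
river: ρ → (3,21,-9)
river: ρ → (-9,15,9)
river: ρ → (9,21,-3)
river: ρ → (-3,21,9)
closes: descent 2, river 6
min |a| on river = 3

3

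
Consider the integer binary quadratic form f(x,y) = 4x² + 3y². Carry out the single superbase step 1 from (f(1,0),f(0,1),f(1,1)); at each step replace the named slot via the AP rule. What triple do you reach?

start (4,3,7) = (f(1,0),f(0,1),f(1,1))
replace slot 1: 2·(3+7) − 4 = 16 → (16,3,7)

16,3,7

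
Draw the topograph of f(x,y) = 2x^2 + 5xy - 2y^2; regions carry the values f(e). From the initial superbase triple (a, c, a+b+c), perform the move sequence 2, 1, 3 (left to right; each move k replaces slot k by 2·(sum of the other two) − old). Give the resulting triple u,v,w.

start (2,-2,5) = (f(1,0),f(0,1),f(1,1))
replace slot 2: 2·(2+5) − (-2) = 16 → (2,16,5)
replace slot 1: 2·(16+5) − 2 = 40 → (40,16,5)
replace slot 3: 2·(40+16) − 5 = 107 → (40,16,107)

40,16,107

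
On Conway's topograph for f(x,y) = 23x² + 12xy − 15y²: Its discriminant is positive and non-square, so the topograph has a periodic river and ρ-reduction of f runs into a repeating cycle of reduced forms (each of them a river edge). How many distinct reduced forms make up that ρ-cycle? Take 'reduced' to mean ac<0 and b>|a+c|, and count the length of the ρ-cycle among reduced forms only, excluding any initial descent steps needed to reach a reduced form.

D = 1524, ⌊√D⌋ = 39
river: ρ → (-15,18,20)
river: ρ → (20,22,-13)
river: ρ → (-13,30,12)
river: ρ → (12,18,-25)
river: ρ → (-25,32,5)
river: ρ → (5,38,-4)
river: ρ → (-4,34,23)
river: ρ → (23,12,-15)
ρ-cycle length = 8 (tail of 0 descent steps not counted)

8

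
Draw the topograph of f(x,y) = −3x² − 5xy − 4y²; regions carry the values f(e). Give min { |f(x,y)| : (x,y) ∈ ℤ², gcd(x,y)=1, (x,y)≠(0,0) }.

translate: b→-1 (≡5 mod 6), so (3,5,4)→(3,-1,2)
flip: (3,-1,2)→(2,1,3)
reduced (well bottom): (2,1,3) with a≤c, −a<b≤a
well minimum |f| = |-2| = 2 (negative-definite)

2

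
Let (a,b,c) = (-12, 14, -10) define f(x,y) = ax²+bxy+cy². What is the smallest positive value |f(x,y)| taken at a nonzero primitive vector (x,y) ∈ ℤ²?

translate: b→10 (≡-14 mod 24), so (12,-14,10)→(12,10,8)
flip: (12,10,8)→(8,-10,12)
translate: b→6 (≡-10 mod 16), so (8,-10,12)→(8,6,10)
reduced (well bottom): (8,6,10) with a≤c, −a<b≤a
well minimum |f| = |-8| = 8 (negative-definite)

8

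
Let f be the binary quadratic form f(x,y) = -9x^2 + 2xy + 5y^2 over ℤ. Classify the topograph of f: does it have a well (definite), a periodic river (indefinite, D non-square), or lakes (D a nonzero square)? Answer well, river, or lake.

D = b²−4ac = 2² − 4·(-9)·5 = 184
D > 0 non-square ⇒ indefinite ⇒ periodic river

river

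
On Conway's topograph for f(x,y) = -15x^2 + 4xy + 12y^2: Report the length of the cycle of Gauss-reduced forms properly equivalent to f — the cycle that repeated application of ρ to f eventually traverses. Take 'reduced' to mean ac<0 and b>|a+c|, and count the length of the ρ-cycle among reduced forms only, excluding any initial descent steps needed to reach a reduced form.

D = 736, ⌊√D⌋ = 27
river: ρ → (12,20,-7)
river: ρ → (-7,22,9)
river: ρ → (9,14,-15)
river: ρ → (-15,16,8)
river: ρ → (8,16,-15)
river: ρ → (-15,14,9)
river: ρ → (9,22,-7)
river: ρ → (-7,20,12)
river: ρ → (12,4,-15)
river: ρ → (-15,26,1)
river: ρ → (1,26,-15)
river: ρ → (-15,4,12)
ρ-cycle length = 12 (tail of 0 descent steps not counted)

12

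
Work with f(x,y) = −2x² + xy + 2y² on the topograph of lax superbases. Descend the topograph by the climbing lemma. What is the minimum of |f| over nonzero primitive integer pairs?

river: ρ → (2,3,-1)
river: ρ → (-1,3,2)
river: ρ → (2,1,-2)
river: ρ → (-2,3,1)
river: ρ → (1,3,-2)
river: ρ → (-2,1,2)
closes: descent 0, river 6
min |a| on river = 1

1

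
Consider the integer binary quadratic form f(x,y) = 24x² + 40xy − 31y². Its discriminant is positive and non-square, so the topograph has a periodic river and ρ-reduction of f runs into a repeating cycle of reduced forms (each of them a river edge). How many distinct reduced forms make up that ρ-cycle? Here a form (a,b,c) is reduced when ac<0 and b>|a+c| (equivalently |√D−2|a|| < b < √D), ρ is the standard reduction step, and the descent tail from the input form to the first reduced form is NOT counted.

D = 4576, ⌊√D⌋ = 67
river: ρ → (-31,22,33)
river: ρ → (33,44,-20)
river: ρ → (-20,36,41)
river: ρ → (41,46,-15)
river: ρ → (-15,44,44)
river: ρ → (44,44,-15)
river: ρ → (-15,46,41)
river: ρ → (41,36,-20)
river: ρ → (-20,44,33)
river: ρ → (33,22,-31)
river: ρ → (-31,40,24)
river: ρ → (24,56,-15)
river: ρ → (-15,64,8)
river: ρ → (8,64,-15)
river: ρ → (-15,56,24)
river: ρ → (24,40,-31)
ρ-cycle length = 16 (tail of 0 descent steps not counted)

16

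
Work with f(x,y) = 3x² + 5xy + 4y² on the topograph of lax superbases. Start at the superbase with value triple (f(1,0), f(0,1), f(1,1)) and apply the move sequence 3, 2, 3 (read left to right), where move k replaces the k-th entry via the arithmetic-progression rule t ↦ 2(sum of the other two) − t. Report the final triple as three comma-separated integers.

start (3,4,12) = (f(1,0),f(0,1),f(1,1))
replace slot 3: 2·(3+4) − 12 = 2 → (3,4,2)
replace slot 2: 2·(3+2) − 4 = 6 → (3,6,2)
replace slot 3: 2·(3+6) − 2 = 16 → (3,6,16)

3,6,16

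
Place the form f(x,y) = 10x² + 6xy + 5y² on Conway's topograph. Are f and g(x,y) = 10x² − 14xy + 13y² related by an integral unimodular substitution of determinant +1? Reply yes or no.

D₁ = -164, D₂ = -324
discriminants differ ⇒ not SL₂(ℤ)-equivalent

no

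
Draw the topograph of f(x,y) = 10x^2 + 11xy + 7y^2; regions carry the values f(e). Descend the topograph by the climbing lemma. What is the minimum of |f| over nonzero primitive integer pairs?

translate: b→-9 (≡11 mod 20), so (10,11,7)→(10,-9,6)
flip: (10,-9,6)→(6,9,10)
translate: b→-3 (≡9 mod 12), so (6,9,10)→(6,-3,7)
reduced (well bottom): (6,-3,7) with a≤c, −a<b≤a
well minimum = a = 6

6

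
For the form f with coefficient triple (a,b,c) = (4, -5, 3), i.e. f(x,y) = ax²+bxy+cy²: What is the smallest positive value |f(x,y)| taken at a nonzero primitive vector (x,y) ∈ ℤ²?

translate: b→3 (≡-5 mod 8), so (4,-5,3)→(4,3,2)
flip: (4,3,2)→(2,-3,4)
translate: b→1 (≡-3 mod 4), so (2,-3,4)→(2,1,3)
reduced (well bottom): (2,1,3) with a≤c, −a<b≤a
well minimum = a = 2

2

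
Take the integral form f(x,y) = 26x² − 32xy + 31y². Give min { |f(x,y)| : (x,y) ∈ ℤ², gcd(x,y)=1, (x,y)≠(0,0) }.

translate: b→20 (≡-32 mod 52), so (26,-32,31)→(26,20,25)
flip: (26,20,25)→(25,-20,26)
reduced (well bottom): (25,-20,26) with a≤c, −a<b≤a
well minimum = a = 25

25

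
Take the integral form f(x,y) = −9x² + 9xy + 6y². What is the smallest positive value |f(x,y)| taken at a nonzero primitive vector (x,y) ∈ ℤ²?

river: ρ → (6,15,-3)
river: ρ → (-3,15,6)
river: ρ → (6,9,-9)
river: ρ → (-9,9,6)
closes: descent 0, river 4
min |a| on river = 3

3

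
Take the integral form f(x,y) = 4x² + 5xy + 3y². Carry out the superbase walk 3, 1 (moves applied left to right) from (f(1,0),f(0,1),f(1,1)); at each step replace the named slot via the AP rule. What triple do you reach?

start (4,3,12) = (f(1,0),f(0,1),f(1,1))
replace slot 3: 2·(4+3) − 12 = 2 → (4,3,2)
replace slot 1: 2·(3+2) − 4 = 6 → (6,3,2)

6,3,2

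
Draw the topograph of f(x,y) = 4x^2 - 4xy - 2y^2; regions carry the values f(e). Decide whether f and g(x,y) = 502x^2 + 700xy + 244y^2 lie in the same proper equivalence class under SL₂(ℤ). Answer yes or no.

D₁ = 48, D₂ = 48
river cycle of f (length 2): (-2, 4, 4), (4, 4, -2)
river cycle of g (length 2): (4, 4, -2), (-2, 4, 4)
cycles coincide ⇒ equivalent

yes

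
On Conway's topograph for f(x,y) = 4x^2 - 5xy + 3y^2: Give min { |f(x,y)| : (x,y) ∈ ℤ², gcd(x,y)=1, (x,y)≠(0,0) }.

translate: b→3 (≡-5 mod 8), so (4,-5,3)→(4,3,2)
flip: (4,3,2)→(2,-3,4)
translate: b→1 (≡-3 mod 4), so (2,-3,4)→(2,1,3)
reduced (well bottom): (2,1,3) with a≤c, −a<b≤a
well minimum = a = 2

2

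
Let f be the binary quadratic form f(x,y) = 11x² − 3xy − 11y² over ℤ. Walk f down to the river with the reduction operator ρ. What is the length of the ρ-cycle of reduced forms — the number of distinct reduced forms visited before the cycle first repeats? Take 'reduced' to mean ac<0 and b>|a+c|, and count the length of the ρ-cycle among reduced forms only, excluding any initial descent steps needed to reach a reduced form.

D = 493, ⌊√D⌋ = 22
descent: ρ → (-11,3,11)  [lands on river]
river: ρ → (11,19,-3)
river: ρ → (-3,17,17)
river: ρ → (17,17,-3)
river: ρ → (-3,19,11)
river: ρ → (11,3,-11)
river: ρ → (-11,19,3)
river: ρ → (3,17,-17)
river: ρ → (-17,17,3)
river: ρ → (3,19,-11)
ρ-cycle length = 10 (tail of 1 descent step not counted)

10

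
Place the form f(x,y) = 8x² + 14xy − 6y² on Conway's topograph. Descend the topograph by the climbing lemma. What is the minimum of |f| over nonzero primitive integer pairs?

river: ρ → (-6,10,12)
river: ρ → (12,14,-4)
river: ρ → (-4,18,4)
river: ρ → (4,14,-12)
river: ρ → (-12,10,6)
river: ρ → (6,14,-8)
river: ρ → (-8,18,2)
river: ρ → (2,18,-8)
river: ρ → (-8,14,6)
river: ρ → (6,10,-12)
river: ρ → (-12,14,4)
river: ρ → (4,18,-4)
river: ρ → (-4,14,12)
river: ρ → (12,10,-6)
river: ρ → (-6,14,8)
river: ρ → (8,18,-2)
river: ρ → (-2,18,8)
river: ρ → (8,14,-6)
closes: descent 0, river 18
min |a| on river = 2

2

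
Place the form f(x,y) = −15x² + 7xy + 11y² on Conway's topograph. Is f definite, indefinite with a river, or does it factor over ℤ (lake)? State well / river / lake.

D = b²−4ac = 7² − 4·(-15)·11 = 709
D > 0 non-square ⇒ indefinite ⇒ periodic river

river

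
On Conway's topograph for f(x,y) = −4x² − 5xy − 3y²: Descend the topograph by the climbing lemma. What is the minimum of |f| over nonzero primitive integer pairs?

translate: b→-3 (≡5 mod 8), so (4,5,3)→(4,-3,2)
flip: (4,-3,2)→(2,3,4)
translate: b→-1 (≡3 mod 4), so (2,3,4)→(2,-1,3)
reduced (well bottom): (2,-1,3) with a≤c, −a<b≤a
well minimum |f| = |-2| = 2 (negative-definite)

2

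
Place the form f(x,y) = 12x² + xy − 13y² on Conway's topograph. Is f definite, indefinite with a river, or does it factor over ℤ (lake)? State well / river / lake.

D = b²−4ac = 1² − 4·12·(-13) = 625
D = 25² is a perfect square ⇒ form factors over ℤ ⇒ lakes

lake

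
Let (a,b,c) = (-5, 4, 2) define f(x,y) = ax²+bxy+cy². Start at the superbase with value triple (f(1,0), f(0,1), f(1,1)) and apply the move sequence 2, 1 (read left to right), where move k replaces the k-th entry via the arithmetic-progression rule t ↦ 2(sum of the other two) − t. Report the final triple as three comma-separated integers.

start (-5,2,1) = (f(1,0),f(0,1),f(1,1))
replace slot 2: 2·((-5)+1) − 2 = -10 → (-5,-10,1)
replace slot 1: 2·((-10)+1) − (-5) = -13 → (-13,-10,1)

-13,-10,1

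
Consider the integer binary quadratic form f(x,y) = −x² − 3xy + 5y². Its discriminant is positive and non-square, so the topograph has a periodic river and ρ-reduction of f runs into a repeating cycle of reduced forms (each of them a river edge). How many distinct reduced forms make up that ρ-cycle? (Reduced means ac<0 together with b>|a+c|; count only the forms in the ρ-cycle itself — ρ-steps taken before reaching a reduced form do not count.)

D = 29, ⌊√D⌋ = 5
descent: ρ → (5,3,-1)
descent: ρ → (-1,5,1)  [lands on river]
river: ρ → (1,5,-1)
ρ-cycle length = 2 (tail of 2 descent steps not counted)

2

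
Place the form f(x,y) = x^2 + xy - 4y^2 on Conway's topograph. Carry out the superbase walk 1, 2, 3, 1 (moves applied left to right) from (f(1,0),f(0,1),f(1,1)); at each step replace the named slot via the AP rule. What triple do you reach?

start (1,-4,-2) = (f(1,0),f(0,1),f(1,1))
replace slot 1: 2·((-4)+(-2)) − 1 = -13 → (-13,-4,-2)
replace slot 2: 2·((-13)+(-2)) − (-4) = -26 → (-13,-26,-2)
replace slot 3: 2·((-13)+(-26)) − (-2) = -76 → (-13,-26,-76)
replace slot 1: 2·((-26)+(-76)) − (-13) = -191 → (-191,-26,-76)

-191,-26,-76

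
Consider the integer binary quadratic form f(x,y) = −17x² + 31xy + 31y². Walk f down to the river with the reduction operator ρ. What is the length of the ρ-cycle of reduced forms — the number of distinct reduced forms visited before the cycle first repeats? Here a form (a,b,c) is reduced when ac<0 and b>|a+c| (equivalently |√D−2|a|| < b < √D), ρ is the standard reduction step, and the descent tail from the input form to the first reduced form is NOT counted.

D = 3069, ⌊√D⌋ = 55
river: ρ → (31,31,-17)
river: ρ → (-17,37,25)
river: ρ → (25,13,-29)
river: ρ → (-29,45,9)
river: ρ → (9,45,-29)
river: ρ → (-29,13,25)
river: ρ → (25,37,-17)
river: ρ → (-17,31,31)
ρ-cycle length = 8 (tail of 0 descent steps not counted)

8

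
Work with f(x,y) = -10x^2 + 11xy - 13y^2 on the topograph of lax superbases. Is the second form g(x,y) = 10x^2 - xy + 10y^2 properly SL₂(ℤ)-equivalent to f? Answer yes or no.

D₁ = -399, D₂ = -399
f is negative-definite; reduce −f:
−f: translate: b→9 (≡-11 mod 20), so (10,-11,13)→(10,9,12)
−f: reduced (well bottom): (10,9,12) with a≤c, −a<b≤a
flip sign back: reduced form of f is (-10,-9,-12)
g: flip: (10,-1,10)→(10,1,10)
g: reduced (well bottom): (10,1,10) with a≤c, −a<b≤a
reduced forms (-10, -9, -12) vs (10, 1, 10) ⇒ inequivalent

no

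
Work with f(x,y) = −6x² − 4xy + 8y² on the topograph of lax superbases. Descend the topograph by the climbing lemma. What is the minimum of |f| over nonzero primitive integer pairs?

descent: ρ → (8,4,-6)  [lands on river]
river: ρ → (-6,8,6)
river: ρ → (6,4,-8)
river: ρ → (-8,12,2)
river: ρ → (2,12,-8)
river: ρ → (-8,4,6)
river: ρ → (6,8,-6)
river: ρ → (-6,4,8)
river: ρ → (8,12,-2)
river: ρ → (-2,12,8)
closes: descent 1, river 10
min |a| on river = 2

2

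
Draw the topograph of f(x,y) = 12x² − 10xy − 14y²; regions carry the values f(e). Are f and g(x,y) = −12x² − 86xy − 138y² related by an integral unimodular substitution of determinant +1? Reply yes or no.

D₁ = 772, D₂ = 772
river cycle of f (length 30): (-14, 10, 12), (12, 14, -12), (-12, 10, 14), (14, 18, -8), (-8, 14, 18), (18, 22, -4), (-4, 26, 6), (6, 22, -12), (-12, 26, 2), (2, 26, -12), … (20 more)
river cycle of g (length 30): (-12, 10, 14), (14, 18, -8), (-8, 14, 18), (18, 22, -4), (-4, 26, 6), (6, 22, -12), (-12, 26, 2), (2, 26, -12), (-12, 22, 6), (6, 26, -4), … (20 more)
cycles coincide ⇒ equivalent

yes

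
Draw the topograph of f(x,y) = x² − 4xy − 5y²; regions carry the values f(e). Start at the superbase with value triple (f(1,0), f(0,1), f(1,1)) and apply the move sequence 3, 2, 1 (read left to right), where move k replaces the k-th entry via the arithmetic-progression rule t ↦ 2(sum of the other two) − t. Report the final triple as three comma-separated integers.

start (1,-5,-8) = (f(1,0),f(0,1),f(1,1))
replace slot 3: 2·(1+(-5)) − (-8) = 0 → (1,-5,0)
replace slot 2: 2·(1+0) − (-5) = 7 → (1,7,0)
replace slot 1: 2·(7+0) − 1 = 13 → (13,7,0)

13,7,0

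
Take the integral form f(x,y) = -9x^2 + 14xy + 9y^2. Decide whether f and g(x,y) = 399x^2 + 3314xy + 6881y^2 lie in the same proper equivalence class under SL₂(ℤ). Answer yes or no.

D₁ = 520, D₂ = 520
river cycle of f (length 6): (9, 22, -1), (-1, 22, 9), (9, 14, -9), (-9, 22, 1), (1, 22, -9), (-9, 14, 9)
river cycle of g (length 6): (9, 22, -1), (-1, 22, 9), (9, 14, -9), (-9, 22, 1), (1, 22, -9), (-9, 14, 9)
cycles coincide ⇒ equivalent

yes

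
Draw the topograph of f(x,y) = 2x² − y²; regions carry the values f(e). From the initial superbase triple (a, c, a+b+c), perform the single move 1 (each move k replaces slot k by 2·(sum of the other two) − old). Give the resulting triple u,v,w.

start (2,-1,1) = (f(1,0),f(0,1),f(1,1))
replace slot 1: 2·((-1)+1) − 2 = -2 → (-2,-1,1)

-2,-1,1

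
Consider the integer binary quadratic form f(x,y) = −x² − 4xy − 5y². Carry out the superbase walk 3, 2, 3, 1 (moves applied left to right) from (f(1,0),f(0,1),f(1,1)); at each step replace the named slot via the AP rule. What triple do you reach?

start (-1,-5,-10) = (f(1,0),f(0,1),f(1,1))
replace slot 3: 2·((-1)+(-5)) − (-10) = -2 → (-1,-5,-2)
replace slot 2: 2·((-1)+(-2)) − (-5) = -1 → (-1,-1,-2)
replace slot 3: 2·((-1)+(-1)) − (-2) = -2 → (-1,-1,-2)
replace slot 1: 2·((-1)+(-2)) − (-1) = -5 → (-5,-1,-2)

-5,-1,-2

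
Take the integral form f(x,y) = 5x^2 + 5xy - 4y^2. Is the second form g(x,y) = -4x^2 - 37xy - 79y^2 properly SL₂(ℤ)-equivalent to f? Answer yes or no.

D₁ = 105, D₂ = 105
river cycle of f (length 6): (-4, 3, 6), (6, 9, -1), (-1, 9, 6), (6, 3, -4), (-4, 5, 5), (5, 5, -4)
river cycle of g (length 6): (-4, 3, 6), (6, 9, -1), (-1, 9, 6), (6, 3, -4), (-4, 5, 5), (5, 5, -4)
cycles coincide ⇒ equivalent

yes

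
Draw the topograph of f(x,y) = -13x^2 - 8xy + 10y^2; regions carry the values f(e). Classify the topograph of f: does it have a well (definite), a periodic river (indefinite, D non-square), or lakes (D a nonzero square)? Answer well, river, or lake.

D = b²−4ac = (-8)² − 4·(-13)·10 = 584
D > 0 non-square ⇒ indefinite ⇒ periodic river

river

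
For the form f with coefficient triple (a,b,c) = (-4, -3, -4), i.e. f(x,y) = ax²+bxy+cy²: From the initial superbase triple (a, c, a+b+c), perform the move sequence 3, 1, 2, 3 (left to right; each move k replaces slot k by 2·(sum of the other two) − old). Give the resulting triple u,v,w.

start (-4,-4,-11) = (f(1,0),f(0,1),f(1,1))
replace slot 3: 2·((-4)+(-4)) − (-11) = -5 → (-4,-4,-5)
replace slot 1: 2·((-4)+(-5)) − (-4) = -14 → (-14,-4,-5)
replace slot 2: 2·((-14)+(-5)) − (-4) = -34 → (-14,-34,-5)
replace slot 3: 2·((-14)+(-34)) − (-5) = -91 → (-14,-34,-91)

-14,-34,-91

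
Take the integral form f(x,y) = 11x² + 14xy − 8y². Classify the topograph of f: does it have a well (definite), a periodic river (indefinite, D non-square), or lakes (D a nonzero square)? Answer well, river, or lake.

D = b²−4ac = 14² − 4·11·(-8) = 548
D > 0 non-square ⇒ indefinite ⇒ periodic river

river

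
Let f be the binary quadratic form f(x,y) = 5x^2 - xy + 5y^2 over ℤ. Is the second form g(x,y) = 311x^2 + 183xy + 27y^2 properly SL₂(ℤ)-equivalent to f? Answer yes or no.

D₁ = -99, D₂ = -99
f: flip: (5,-1,5)→(5,1,5)
f: reduced (well bottom): (5,1,5) with a≤c, −a<b≤a
g: flip: (311,183,27)→(27,-183,311)
g: translate: b→-21 (≡-183 mod 54), so (27,-183,311)→(27,-21,5)
g: flip: (27,-21,5)→(5,21,27)
g: translate: b→1 (≡21 mod 10), so (5,21,27)→(5,1,5)
g: reduced (well bottom): (5,1,5) with a≤c, −a<b≤a
reduced forms (5, 1, 5) vs (5, 1, 5) ⇒ equivalent

yes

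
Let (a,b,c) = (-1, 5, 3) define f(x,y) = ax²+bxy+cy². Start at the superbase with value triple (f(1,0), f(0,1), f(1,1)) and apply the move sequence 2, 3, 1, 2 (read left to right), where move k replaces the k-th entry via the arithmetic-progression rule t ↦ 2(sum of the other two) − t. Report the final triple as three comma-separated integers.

start (-1,3,7) = (f(1,0),f(0,1),f(1,1))
replace slot 2: 2·((-1)+7) − 3 = 9 → (-1,9,7)
replace slot 3: 2·((-1)+9) − 7 = 9 → (-1,9,9)
replace slot 1: 2·(9+9) − (-1) = 37 → (37,9,9)
replace slot 2: 2·(37+9) − 9 = 83 → (37,83,9)

37,83,9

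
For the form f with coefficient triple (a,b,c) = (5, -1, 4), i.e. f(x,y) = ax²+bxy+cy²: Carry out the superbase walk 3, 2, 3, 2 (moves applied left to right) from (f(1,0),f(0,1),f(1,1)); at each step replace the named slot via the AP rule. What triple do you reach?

start (5,4,8) = (f(1,0),f(0,1),f(1,1))
replace slot 3: 2·(5+4) − 8 = 10 → (5,4,10)
replace slot 2: 2·(5+10) − 4 = 26 → (5,26,10)
replace slot 3: 2·(5+26) − 10 = 52 → (5,26,52)
replace slot 2: 2·(5+52) − 26 = 88 → (5,88,52)

5,88,52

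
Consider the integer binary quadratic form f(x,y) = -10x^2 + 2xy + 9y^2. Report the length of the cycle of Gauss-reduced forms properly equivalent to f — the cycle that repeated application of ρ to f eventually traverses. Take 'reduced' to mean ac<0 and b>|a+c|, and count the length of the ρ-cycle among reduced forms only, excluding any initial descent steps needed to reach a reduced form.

D = 364, ⌊√D⌋ = 19
river: ρ → (9,16,-3)
river: ρ → (-3,14,14)
river: ρ → (14,14,-3)
river: ρ → (-3,16,9)
river: ρ → (9,2,-10)
river: ρ → (-10,18,1)
river: ρ → (1,18,-10)
river: ρ → (-10,2,9)
ρ-cycle length = 8 (tail of 0 descent steps not counted)

8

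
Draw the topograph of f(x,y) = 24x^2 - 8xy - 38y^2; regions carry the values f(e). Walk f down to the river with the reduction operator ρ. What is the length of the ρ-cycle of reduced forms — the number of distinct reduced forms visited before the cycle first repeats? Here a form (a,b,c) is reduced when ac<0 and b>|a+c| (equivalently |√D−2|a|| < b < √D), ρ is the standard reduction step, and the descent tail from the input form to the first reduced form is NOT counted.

D = 3712, ⌊√D⌋ = 60
descent: ρ → (-38,8,24)
descent: ρ → (24,40,-22)  [lands on river]
river: ρ → (-22,48,16)
river: ρ → (16,48,-22)
river: ρ → (-22,40,24)
river: ρ → (24,56,-6)
river: ρ → (-6,52,42)
river: ρ → (42,32,-16)
river: ρ → (-16,32,42)
river: ρ → (42,52,-6)
river: ρ → (-6,56,24)
ρ-cycle length = 10 (tail of 2 descent steps not counted)

10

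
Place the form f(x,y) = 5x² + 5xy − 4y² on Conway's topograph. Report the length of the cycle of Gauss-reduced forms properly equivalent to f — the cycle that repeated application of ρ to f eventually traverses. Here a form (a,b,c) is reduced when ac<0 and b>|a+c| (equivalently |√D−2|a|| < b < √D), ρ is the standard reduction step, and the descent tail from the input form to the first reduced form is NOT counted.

D = 105, ⌊√D⌋ = 10
river: ρ → (-4,3,6)
river: ρ → (6,9,-1)
river: ρ → (-1,9,6)
river: ρ → (6,3,-4)
river: ρ → (-4,5,5)
river: ρ → (5,5,-4)
ρ-cycle length = 6 (tail of 0 descent steps not counted)

6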